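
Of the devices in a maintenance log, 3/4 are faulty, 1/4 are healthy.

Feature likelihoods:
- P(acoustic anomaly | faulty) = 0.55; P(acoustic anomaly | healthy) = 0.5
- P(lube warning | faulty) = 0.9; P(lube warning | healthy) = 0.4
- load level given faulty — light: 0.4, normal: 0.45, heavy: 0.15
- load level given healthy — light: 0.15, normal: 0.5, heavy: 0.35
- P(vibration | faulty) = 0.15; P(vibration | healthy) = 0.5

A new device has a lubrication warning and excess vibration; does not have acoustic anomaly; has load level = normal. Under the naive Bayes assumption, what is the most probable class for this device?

faulty: 0.75 × (1−0.55) × 0.9 × 0.45 × 0.15 = 0.020503125
healthy: 0.25 × (1−0.5) × 0.4 × 0.5 × 0.5 = 0.0125
Highest score → faulty.

faulty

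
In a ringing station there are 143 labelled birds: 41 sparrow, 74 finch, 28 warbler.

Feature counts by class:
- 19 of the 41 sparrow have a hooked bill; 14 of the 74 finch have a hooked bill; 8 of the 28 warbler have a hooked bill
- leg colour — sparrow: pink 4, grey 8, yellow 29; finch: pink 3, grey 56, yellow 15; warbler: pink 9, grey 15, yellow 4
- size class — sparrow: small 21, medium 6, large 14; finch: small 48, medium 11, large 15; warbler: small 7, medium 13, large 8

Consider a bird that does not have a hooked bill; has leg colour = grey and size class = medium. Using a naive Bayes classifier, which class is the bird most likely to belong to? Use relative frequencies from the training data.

sparrow: (41/143) × (22/41) × (8/41) × (6/41) ≈ 0.00439299
finch: (74/143) × (60/74) × (56/74) × (11/74) ≈ 0.047199
warbler: (28/143) × (20/28) × (15/28) × (13/28) ≈ 0.0347866
Highest score → finch.

finch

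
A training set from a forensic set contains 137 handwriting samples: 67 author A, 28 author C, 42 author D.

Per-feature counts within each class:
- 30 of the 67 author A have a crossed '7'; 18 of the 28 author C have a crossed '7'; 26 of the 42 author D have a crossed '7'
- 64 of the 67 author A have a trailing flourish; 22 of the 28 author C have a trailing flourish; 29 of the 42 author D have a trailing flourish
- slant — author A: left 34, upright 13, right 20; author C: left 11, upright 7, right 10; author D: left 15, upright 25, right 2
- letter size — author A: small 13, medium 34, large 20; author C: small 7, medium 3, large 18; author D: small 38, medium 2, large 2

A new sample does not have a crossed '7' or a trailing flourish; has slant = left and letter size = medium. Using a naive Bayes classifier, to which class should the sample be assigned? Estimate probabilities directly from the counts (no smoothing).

author A: (67/137) × (37/67) × (3/67) × (34/67) × (34/67) ≈ 0.00311412
author C: (28/137) × (10/28) × (6/28) × (11/28) × (3/28) ≈ 0.000658371
author D: (42/137) × (16/42) × (13/42) × (15/42) × (2/42) ≈ 0.000614775
Highest score → author A.

author A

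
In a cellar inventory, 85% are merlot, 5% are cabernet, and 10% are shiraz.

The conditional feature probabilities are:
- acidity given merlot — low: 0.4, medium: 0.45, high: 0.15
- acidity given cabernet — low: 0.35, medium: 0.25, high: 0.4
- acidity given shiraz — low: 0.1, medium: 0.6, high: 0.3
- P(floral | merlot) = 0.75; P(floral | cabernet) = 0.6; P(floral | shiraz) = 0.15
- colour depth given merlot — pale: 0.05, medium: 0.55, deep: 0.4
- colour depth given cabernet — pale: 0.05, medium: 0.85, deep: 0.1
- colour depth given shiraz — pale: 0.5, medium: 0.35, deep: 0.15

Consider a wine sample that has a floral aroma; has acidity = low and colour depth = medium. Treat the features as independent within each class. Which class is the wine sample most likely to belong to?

merlot: 0.85 × 0.4 × 0.75 × 0.55 = 0.14025
cabernet: 0.05 × 0.35 × 0.6 × 0.85 = 0.008925
shiraz: 0.1 × 0.1 × 0.15 × 0.35 = 0.000525
Highest score → merlot.

merlot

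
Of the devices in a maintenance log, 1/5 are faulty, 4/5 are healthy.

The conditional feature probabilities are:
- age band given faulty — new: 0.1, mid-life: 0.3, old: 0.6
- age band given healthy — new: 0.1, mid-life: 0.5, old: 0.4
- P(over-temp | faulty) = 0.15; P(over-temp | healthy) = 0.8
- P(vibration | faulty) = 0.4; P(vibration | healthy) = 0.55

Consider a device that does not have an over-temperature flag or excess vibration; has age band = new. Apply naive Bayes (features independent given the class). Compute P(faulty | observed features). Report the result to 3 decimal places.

0.586

faulty: 0.2 × 0.1 × (1−0.15) × (1−0.4) = 0.0102
healthy: 0.8 × 0.1 × (1−0.8) × (1−0.55) = 0.0072
P(faulty | x) = 0.0102 / 0.0174 ≈ 0.586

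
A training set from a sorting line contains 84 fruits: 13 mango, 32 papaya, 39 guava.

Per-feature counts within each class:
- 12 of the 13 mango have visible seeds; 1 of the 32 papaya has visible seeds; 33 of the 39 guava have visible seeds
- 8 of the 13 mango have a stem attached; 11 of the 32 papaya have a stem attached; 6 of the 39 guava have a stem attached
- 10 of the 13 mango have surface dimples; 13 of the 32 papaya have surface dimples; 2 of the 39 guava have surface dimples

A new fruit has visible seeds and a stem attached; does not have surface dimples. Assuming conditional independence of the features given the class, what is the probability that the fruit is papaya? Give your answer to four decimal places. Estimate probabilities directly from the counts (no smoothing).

mango: (13/84) × (12/13) × (8/13) × (3/13) ≈ 0.0202874
papaya: (32/84) × (1/32) × (11/32) × (19/32) ≈ 0.00242978
guava: (39/84) × (33/39) × (6/39) × (37/39) ≈ 0.0573401
P(papaya | x) = 0.00242978 / 0.08005728 ≈ 0.0304

0.0304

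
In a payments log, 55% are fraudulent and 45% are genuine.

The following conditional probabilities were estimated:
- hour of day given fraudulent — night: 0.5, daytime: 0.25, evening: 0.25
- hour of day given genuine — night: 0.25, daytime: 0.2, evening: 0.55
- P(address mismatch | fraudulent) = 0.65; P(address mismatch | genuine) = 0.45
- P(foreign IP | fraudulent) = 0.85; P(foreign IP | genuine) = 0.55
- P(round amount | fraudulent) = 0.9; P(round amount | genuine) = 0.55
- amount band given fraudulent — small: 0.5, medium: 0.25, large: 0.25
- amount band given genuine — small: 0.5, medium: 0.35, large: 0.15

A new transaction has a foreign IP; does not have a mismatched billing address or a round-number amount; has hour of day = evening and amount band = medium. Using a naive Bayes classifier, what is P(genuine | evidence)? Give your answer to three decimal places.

0.920

fraudulent: 0.55 × 0.25 × (1−0.65) × 0.85 × (1−0.9) × 0.25 = 0.00102265625
genuine: 0.45 × 0.55 × (1−0.45) × 0.55 × (1−0.55) × 0.35 = 0.011791828125
P(genuine | x) = 0.011791828125 / 0.012814484375 ≈ 0.920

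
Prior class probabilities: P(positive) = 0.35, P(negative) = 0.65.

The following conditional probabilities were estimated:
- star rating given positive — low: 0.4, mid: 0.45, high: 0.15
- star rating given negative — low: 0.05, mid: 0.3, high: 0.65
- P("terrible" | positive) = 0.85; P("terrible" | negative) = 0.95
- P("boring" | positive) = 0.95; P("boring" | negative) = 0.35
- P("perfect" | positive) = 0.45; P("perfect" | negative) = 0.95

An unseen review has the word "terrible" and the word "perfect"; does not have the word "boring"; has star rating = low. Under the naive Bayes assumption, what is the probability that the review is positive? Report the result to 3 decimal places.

positive: 0.35 × 0.4 × 0.85 × (1−0.95) × 0.45 = 0.0026775
negative: 0.65 × 0.05 × 0.95 × (1−0.35) × 0.95 = 0.0190653125
P(positive | x) = 0.0026775 / 0.0217428125 ≈ 0.123

0.123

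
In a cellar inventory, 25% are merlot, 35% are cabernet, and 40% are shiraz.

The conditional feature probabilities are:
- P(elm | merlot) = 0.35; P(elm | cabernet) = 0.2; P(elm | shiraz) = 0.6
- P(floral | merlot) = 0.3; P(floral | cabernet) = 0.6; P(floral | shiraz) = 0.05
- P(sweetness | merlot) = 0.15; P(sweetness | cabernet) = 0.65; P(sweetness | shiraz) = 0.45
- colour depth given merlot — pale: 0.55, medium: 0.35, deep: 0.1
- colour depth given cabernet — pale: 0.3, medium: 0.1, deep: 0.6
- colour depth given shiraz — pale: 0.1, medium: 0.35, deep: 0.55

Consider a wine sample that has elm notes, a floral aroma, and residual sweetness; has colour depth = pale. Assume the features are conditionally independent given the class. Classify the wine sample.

cabernet

merlot: 0.25 × 0.35 × 0.3 × 0.15 × 0.55 = 0.002165625
cabernet: 0.35 × 0.2 × 0.6 × 0.65 × 0.3 = 0.00819
shiraz: 0.4 × 0.6 × 0.05 × 0.45 × 0.1 = 0.00054
Highest score → cabernet.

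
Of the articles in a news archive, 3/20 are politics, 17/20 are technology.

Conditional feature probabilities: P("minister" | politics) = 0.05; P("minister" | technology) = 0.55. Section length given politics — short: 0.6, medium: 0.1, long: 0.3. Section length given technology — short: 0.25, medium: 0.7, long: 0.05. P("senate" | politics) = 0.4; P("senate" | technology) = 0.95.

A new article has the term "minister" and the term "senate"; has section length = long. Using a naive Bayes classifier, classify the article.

politics: 0.15 × 0.05 × 0.3 × 0.4 = 0.0009
technology: 0.85 × 0.55 × 0.05 × 0.95 = 0.02220625
Highest score → technology.

technology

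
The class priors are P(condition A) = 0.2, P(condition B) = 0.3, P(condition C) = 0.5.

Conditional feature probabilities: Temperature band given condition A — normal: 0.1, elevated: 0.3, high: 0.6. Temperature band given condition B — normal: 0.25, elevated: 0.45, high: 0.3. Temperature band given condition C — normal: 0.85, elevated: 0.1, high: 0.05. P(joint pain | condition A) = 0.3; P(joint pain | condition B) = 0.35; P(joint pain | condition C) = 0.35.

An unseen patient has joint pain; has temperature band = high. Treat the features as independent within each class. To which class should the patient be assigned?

condition A

condition A: 0.2 × 0.6 × 0.3 = 0.036
condition B: 0.3 × 0.3 × 0.35 = 0.0315
condition C: 0.5 × 0.05 × 0.35 = 0.00875
Highest score → condition A.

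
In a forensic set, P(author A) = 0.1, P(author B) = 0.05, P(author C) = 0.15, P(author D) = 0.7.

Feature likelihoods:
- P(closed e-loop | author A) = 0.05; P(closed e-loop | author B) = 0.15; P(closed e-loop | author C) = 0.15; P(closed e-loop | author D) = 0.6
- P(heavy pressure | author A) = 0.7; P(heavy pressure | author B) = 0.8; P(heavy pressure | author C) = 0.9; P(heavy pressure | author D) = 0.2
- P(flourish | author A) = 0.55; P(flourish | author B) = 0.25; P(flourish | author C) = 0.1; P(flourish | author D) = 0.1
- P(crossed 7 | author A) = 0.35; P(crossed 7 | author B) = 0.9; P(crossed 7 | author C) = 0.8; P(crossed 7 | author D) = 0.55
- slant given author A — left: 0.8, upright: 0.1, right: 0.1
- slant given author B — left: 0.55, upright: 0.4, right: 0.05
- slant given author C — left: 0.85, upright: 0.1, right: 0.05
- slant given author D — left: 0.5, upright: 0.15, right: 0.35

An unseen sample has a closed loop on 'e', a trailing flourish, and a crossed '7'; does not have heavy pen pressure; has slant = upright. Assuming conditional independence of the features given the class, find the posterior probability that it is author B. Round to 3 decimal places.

0.046

author A: 0.1 × 0.05 × (1−0.7) × 0.55 × 0.35 × 0.1 = 0.000028875
author B: 0.05 × 0.15 × (1−0.8) × 0.25 × 0.9 × 0.4 = 0.000135
author C: 0.15 × 0.15 × (1−0.9) × 0.1 × 0.8 × 0.1 = 0.000018
author D: 0.7 × 0.6 × (1−0.2) × 0.1 × 0.55 × 0.15 = 0.002772
P(author B | x) = 0.000135 / 0.002953875 ≈ 0.046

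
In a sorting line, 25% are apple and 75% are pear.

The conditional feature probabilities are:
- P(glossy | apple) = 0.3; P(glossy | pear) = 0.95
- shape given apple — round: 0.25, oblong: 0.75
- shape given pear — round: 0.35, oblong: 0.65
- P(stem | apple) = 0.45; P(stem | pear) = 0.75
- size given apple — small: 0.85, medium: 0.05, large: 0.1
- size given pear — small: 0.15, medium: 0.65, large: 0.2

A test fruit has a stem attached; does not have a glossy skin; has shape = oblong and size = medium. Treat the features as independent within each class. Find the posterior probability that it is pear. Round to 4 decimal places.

0.8009

apple: 0.25 × (1−0.3) × 0.75 × 0.45 × 0.05 = 0.002953125
pear: 0.75 × (1−0.95) × 0.65 × 0.75 × 0.65 = 0.0118828125
P(pear | x) = 0.0118828125 / 0.0148359375 ≈ 0.8009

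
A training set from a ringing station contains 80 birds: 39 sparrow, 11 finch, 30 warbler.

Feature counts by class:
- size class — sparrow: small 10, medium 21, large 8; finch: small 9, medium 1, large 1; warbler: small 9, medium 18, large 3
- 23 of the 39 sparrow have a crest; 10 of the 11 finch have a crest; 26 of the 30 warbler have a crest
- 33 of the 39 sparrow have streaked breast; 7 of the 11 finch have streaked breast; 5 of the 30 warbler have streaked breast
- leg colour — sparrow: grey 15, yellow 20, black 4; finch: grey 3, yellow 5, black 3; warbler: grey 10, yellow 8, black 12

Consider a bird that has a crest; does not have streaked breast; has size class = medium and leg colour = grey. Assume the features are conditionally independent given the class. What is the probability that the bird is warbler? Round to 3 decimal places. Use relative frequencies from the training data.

0.840

sparrow: (39/80) × (21/39) × (23/39) × (6/39) × (15/39) ≈ 0.00916022
finch: (11/80) × (1/11) × (10/11) × (4/11) × (3/11) ≈ 0.00112697
warbler: (30/80) × (18/30) × (26/30) × (25/30) × (10/30) ≈ 0.0541667
P(warbler | x) = 0.0541667 / 0.06445389 ≈ 0.840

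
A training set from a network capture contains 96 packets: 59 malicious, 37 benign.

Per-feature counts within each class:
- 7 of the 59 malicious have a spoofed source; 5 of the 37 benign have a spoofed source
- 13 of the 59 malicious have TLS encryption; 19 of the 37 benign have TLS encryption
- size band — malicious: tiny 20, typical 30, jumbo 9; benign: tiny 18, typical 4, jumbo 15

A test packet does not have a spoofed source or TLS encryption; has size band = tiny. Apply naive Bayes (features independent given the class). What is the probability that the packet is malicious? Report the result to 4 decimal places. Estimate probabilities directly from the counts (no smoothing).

0.6447

malicious: (59/96) × (52/59) × (46/59) × (20/59) ≈ 0.143158
benign: (37/96) × (32/37) × (18/37) × (18/37) ≈ 0.0788897
P(malicious | x) = 0.143158 / 0.2220477 ≈ 0.6447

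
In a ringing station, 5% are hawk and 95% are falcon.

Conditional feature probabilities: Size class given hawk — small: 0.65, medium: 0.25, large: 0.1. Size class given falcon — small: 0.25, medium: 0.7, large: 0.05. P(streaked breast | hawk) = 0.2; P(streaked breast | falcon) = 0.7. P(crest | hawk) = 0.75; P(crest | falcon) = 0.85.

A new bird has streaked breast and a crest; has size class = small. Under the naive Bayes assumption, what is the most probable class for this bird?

hawk: 0.05 × 0.65 × 0.2 × 0.75 = 0.004875
falcon: 0.95 × 0.25 × 0.7 × 0.85 = 0.1413125
Highest score → falcon.

falcon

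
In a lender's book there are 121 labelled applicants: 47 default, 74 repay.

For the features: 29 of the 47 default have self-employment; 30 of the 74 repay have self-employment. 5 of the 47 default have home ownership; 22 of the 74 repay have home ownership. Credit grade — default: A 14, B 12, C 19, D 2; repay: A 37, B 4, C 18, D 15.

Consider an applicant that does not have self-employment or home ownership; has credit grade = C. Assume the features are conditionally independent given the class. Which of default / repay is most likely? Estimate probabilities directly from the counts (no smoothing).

repay

default: (47/121) × (18/47) × (42/47) × (19/47) ≈ 0.0537396
repay: (74/121) × (44/74) × (52/74) × (18/74) ≈ 0.0621555
Highest score → repay.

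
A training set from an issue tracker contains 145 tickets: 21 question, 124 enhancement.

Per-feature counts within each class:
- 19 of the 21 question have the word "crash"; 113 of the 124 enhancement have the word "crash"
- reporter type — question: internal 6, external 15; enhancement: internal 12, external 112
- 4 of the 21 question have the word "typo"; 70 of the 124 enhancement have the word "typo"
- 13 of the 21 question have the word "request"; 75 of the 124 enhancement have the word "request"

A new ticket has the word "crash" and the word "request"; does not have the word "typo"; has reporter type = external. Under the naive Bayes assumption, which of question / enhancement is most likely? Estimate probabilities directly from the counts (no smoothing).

enhancement

question: (21/145) × (19/21) × (15/21) × (17/21) × (13/21) ≈ 0.0469041
enhancement: (124/145) × (113/124) × (112/124) × (54/124) × (75/124) ≈ 0.185404
Highest score → enhancement.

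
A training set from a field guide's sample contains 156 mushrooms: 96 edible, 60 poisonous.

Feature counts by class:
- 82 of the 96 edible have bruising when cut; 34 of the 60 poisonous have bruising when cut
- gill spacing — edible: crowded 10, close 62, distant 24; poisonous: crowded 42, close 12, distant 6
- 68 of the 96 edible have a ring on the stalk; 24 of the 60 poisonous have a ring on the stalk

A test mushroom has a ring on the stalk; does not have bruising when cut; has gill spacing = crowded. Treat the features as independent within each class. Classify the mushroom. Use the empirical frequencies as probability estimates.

edible: (96/156) × (14/96) × (10/96) × (68/96) ≈ 0.00662171
poisonous: (60/156) × (26/60) × (42/60) × (24/60) ≈ 0.0466667
Highest score → poisonous.

poisonous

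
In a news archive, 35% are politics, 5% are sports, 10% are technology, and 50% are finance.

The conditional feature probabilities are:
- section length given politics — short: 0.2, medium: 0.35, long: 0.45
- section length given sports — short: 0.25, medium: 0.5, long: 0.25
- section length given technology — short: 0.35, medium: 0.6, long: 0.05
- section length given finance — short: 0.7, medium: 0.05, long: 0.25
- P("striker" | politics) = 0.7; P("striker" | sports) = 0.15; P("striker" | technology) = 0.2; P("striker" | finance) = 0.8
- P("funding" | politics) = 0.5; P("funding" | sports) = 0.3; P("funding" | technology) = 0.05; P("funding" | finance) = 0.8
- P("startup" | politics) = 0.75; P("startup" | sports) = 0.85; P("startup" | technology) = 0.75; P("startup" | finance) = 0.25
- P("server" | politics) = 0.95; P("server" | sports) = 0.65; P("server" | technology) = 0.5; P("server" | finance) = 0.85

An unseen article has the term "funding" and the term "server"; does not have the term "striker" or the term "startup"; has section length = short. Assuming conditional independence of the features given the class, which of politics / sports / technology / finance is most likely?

finance

politics: 0.35 × 0.2 × (1−0.7) × 0.5 × (1−0.75) × 0.95 = 0.00249375
sports: 0.05 × 0.25 × (1−0.15) × 0.3 × (1−0.85) × 0.65 = 0.00031078125
technology: 0.1 × 0.35 × (1−0.2) × 0.05 × (1−0.75) × 0.5 = 0.000175
finance: 0.5 × 0.7 × (1−0.8) × 0.8 × (1−0.25) × 0.85 = 0.0357
Highest score → finance.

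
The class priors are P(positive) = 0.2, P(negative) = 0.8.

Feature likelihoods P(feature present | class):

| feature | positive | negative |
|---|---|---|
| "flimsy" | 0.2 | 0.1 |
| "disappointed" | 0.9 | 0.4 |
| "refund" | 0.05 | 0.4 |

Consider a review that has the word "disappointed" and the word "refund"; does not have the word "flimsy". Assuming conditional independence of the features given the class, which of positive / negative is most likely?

positive: 0.2 × (1−0.2) × 0.9 × 0.05 = 0.0072
negative: 0.8 × (1−0.1) × 0.4 × 0.4 = 0.1152
Highest score → negative.

negative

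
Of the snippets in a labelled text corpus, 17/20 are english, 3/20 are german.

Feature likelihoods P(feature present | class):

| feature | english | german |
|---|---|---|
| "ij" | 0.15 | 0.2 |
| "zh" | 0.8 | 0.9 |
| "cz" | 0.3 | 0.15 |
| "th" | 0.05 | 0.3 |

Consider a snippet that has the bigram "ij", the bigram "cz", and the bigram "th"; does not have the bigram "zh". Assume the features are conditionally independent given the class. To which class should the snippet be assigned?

english

english: 0.85 × 0.15 × (1−0.8) × 0.3 × 0.05 = 0.0003825
german: 0.15 × 0.2 × (1−0.9) × 0.15 × 0.3 = 0.000135
Highest score → english.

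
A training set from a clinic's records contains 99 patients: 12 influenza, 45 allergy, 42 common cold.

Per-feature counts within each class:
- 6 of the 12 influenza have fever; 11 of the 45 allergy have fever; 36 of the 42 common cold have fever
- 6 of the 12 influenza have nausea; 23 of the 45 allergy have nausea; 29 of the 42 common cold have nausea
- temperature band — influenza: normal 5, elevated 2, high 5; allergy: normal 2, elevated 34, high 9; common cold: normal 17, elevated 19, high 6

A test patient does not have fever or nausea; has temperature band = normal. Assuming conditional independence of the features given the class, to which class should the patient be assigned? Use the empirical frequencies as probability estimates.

influenza: (12/99) × (6/12) × (6/12) × (5/12) ≈ 0.0126263
allergy: (45/99) × (34/45) × (22/45) × (2/45) ≈ 0.00746228
common cold: (42/99) × (6/42) × (13/42) × (17/42) ≈ 0.00759294
Highest score → influenza.

influenza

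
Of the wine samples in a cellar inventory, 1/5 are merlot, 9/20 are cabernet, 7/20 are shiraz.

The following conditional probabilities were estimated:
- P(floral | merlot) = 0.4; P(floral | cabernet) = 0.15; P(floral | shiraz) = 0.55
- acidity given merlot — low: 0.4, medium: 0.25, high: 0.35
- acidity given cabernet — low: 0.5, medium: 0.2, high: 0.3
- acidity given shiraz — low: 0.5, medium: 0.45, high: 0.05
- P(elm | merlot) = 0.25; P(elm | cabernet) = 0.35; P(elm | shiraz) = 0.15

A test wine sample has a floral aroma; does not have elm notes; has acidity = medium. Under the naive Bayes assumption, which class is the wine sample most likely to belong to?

shiraz

merlot: 0.2 × 0.4 × 0.25 × (1−0.25) = 0.015
cabernet: 0.45 × 0.15 × 0.2 × (1−0.35) = 0.008775
shiraz: 0.35 × 0.55 × 0.45 × (1−0.15) = 0.07363125
Highest score → shiraz.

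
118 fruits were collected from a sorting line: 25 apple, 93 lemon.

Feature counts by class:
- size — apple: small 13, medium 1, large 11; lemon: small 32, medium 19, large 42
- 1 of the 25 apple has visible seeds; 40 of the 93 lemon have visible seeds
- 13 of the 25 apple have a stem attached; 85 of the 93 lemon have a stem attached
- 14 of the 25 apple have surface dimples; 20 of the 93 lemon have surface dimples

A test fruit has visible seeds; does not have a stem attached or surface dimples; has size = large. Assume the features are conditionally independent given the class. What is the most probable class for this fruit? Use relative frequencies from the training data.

apple: (25/118) × (11/25) × (1/25) × (12/25) × (11/25) ≈ 0.000787525
lemon: (93/118) × (42/93) × (40/93) × (8/93) × (73/93) ≈ 0.0103369
Highest score → lemon.

lemon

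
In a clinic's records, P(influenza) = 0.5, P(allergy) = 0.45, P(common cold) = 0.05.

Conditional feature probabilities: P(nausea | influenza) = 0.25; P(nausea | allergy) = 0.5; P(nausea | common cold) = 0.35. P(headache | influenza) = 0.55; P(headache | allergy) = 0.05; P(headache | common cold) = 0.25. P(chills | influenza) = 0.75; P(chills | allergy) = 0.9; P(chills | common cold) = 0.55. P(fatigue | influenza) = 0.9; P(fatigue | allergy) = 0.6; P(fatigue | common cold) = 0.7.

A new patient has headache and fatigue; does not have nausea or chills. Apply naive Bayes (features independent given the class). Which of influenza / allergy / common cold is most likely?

influenza

influenza: 0.5 × (1−0.25) × 0.55 × (1−0.75) × 0.9 = 0.04640625
allergy: 0.45 × (1−0.5) × 0.05 × (1−0.9) × 0.6 = 0.000675
common cold: 0.05 × (1−0.35) × 0.25 × (1−0.55) × 0.7 = 0.002559375
Highest score → influenza.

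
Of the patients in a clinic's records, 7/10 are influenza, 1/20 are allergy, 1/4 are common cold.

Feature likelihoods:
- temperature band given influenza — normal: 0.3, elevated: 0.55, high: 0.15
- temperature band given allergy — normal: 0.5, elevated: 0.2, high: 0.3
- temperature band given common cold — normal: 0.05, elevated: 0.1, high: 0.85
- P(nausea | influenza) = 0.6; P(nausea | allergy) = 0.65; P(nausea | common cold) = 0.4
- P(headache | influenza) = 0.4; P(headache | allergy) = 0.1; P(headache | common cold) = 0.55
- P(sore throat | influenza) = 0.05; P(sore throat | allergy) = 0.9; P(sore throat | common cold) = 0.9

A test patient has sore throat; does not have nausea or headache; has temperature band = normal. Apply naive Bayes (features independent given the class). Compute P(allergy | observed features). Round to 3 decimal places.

influenza: 0.7 × 0.3 × (1−0.6) × (1−0.4) × 0.05 = 0.00252
allergy: 0.05 × 0.5 × (1−0.65) × (1−0.1) × 0.9 = 0.0070875
common cold: 0.25 × 0.05 × (1−0.4) × (1−0.55) × 0.9 = 0.0030375
P(allergy | x) = 0.0070875 / 0.012645 ≈ 0.560

0.560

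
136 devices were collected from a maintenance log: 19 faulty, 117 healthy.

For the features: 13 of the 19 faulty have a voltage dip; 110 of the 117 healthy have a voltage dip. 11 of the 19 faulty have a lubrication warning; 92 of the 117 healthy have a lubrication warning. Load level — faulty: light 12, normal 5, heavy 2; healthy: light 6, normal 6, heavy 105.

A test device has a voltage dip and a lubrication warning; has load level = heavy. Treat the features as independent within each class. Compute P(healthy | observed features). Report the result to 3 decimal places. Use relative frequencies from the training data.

0.990

faulty: (19/136) × (13/19) × (11/19) × (2/19) ≈ 0.00582532
healthy: (117/136) × (110/117) × (92/117) × (105/117) ≈ 0.570767
P(healthy | x) = 0.570767 / 0.57659232 ≈ 0.990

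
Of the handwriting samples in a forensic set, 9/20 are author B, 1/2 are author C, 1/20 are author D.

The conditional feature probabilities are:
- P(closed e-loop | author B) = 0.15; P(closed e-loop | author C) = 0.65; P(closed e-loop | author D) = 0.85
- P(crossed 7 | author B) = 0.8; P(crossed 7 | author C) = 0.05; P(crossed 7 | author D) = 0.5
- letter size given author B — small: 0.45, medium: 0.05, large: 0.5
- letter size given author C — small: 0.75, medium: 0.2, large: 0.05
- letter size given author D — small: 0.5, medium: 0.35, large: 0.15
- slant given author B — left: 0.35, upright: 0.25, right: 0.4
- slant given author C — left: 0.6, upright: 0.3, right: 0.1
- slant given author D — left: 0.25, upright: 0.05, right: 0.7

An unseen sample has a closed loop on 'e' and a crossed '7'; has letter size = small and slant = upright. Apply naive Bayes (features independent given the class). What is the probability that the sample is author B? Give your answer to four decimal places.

author B: 0.45 × 0.15 × 0.8 × 0.45 × 0.25 = 0.006075
author C: 0.5 × 0.65 × 0.05 × 0.75 × 0.3 = 0.00365625
author D: 0.05 × 0.85 × 0.5 × 0.5 × 0.05 = 0.00053125
P(author B | x) = 0.006075 / 0.0102625 ≈ 0.5920

0.5920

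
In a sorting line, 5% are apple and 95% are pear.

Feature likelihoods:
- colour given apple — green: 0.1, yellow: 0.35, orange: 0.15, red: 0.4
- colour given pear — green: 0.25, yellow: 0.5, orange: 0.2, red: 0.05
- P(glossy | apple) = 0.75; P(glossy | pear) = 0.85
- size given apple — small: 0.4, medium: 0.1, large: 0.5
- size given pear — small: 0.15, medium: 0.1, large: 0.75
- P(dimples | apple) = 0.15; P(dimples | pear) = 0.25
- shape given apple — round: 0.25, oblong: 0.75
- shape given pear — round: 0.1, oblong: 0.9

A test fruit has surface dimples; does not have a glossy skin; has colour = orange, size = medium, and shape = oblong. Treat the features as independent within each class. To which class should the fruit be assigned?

apple: 0.05 × 0.15 × (1−0.75) × 0.1 × 0.15 × 0.75 = 0.00002109375
pear: 0.95 × 0.2 × (1−0.85) × 0.1 × 0.25 × 0.9 = 0.00064125
Highest score → pear.

pear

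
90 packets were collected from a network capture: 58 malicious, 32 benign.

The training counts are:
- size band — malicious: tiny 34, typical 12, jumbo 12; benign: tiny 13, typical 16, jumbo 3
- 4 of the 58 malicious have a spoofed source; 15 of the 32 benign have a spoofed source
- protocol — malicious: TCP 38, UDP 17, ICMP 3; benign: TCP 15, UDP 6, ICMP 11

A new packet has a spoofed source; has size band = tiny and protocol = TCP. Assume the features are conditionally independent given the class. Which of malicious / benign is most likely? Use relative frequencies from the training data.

benign

malicious: (58/90) × (34/58) × (4/58) × (38/58) ≈ 0.0170696
benign: (32/90) × (13/32) × (15/32) × (15/32) = 0.03173828125
Highest score → benign.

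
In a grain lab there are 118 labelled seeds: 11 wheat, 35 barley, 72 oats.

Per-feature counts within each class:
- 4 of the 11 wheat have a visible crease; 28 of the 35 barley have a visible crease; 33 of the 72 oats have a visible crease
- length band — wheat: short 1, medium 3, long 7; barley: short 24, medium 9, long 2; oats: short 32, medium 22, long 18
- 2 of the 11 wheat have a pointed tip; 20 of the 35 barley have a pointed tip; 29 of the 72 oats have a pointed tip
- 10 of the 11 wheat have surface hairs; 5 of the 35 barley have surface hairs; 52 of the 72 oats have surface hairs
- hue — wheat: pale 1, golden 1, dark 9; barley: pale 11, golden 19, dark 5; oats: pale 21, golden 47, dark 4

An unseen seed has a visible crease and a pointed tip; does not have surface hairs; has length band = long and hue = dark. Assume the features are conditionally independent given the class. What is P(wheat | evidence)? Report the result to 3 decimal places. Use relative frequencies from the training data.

0.174

wheat: (11/118) × (4/11) × (7/11) × (2/11) × (1/11) × (9/11) ≈ 0.000291728
barley: (35/118) × (28/35) × (2/35) × (20/35) × (30/35) × (5/35) ≈ 0.000948757
oats: (72/118) × (33/72) × (18/72) × (29/72) × (20/72) × (4/72) ≈ 0.000434573
P(wheat | x) = 0.000291728 / 0.001675058 ≈ 0.174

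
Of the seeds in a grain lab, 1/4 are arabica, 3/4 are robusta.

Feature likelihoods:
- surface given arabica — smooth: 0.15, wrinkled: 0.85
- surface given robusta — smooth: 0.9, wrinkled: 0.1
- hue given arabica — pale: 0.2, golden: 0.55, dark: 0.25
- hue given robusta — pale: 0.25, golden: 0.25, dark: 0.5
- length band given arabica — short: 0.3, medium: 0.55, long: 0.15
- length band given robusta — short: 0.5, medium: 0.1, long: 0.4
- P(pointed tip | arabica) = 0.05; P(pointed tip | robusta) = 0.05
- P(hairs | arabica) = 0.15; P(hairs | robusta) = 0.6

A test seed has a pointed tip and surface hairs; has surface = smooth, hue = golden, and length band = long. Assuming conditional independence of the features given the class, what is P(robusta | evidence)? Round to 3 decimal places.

arabica: 0.25 × 0.15 × 0.55 × 0.15 × 0.05 × 0.15 = 0.000023203125
robusta: 0.75 × 0.9 × 0.25 × 0.4 × 0.05 × 0.6 = 0.002025
P(robusta | x) = 0.002025 / 0.002048203125 ≈ 0.989

0.989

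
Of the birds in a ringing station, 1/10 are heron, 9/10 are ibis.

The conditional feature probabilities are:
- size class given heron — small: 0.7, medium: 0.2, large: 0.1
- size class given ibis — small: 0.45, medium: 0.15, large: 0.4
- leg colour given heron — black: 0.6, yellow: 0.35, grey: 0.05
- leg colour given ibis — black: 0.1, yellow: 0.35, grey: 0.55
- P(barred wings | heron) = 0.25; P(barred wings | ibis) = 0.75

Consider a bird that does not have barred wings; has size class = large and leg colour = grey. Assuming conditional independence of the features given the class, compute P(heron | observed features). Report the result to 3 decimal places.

0.008

heron: 0.1 × 0.1 × 0.05 × (1−0.25) = 0.000375
ibis: 0.9 × 0.4 × 0.55 × (1−0.75) = 0.0495
P(heron | x) = 0.000375 / 0.049875 ≈ 0.008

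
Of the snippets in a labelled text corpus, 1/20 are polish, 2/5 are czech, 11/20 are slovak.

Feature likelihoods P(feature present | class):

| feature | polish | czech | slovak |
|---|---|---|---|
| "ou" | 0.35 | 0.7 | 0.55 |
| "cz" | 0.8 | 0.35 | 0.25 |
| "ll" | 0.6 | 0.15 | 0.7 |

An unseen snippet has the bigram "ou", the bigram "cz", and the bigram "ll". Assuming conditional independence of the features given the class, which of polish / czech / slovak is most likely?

slovak

polish: 0.05 × 0.35 × 0.8 × 0.6 = 0.0084
czech: 0.4 × 0.7 × 0.35 × 0.15 = 0.0147
slovak: 0.55 × 0.55 × 0.25 × 0.7 = 0.0529375
Highest score → slovak.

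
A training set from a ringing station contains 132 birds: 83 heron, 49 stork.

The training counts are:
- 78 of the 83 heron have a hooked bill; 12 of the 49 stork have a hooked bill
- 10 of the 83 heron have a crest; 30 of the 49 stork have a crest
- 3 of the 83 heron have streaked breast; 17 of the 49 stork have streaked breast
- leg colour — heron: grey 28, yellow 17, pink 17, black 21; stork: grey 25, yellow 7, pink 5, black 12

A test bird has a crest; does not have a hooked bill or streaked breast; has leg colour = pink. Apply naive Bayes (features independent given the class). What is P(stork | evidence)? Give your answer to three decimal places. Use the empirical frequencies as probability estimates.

0.927

heron: (83/132) × (5/83) × (10/83) × (80/83) × (17/83) ≈ 0.00090095
stork: (49/132) × (37/49) × (30/49) × (32/49) × (5/49) ≈ 0.0114362
P(stork | x) = 0.0114362 / 0.01233715 ≈ 0.927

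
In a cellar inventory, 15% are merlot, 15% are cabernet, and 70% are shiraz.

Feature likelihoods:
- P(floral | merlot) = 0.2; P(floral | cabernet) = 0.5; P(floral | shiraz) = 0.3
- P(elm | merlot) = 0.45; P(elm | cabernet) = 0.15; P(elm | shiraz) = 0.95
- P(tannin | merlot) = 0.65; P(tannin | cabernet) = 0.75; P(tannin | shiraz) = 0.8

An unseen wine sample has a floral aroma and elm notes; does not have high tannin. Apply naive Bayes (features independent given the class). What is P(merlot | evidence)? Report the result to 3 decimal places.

merlot: 0.15 × 0.2 × 0.45 × (1−0.65) = 0.004725
cabernet: 0.15 × 0.5 × 0.15 × (1−0.75) = 0.0028125
shiraz: 0.7 × 0.3 × 0.95 × (1−0.8) = 0.0399
P(merlot | x) = 0.004725 / 0.0474375 ≈ 0.100

0.100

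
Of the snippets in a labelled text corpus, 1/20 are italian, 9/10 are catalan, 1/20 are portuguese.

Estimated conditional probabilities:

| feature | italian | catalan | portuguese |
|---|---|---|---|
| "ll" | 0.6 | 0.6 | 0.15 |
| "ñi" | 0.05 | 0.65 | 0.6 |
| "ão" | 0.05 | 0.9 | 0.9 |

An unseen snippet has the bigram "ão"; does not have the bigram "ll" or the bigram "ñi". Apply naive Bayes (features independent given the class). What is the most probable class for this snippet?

italian: 0.05 × (1−0.6) × (1−0.05) × 0.05 = 0.00095
catalan: 0.9 × (1−0.6) × (1−0.65) × 0.9 = 0.1134
portuguese: 0.05 × (1−0.15) × (1−0.6) × 0.9 = 0.0153
Highest score → catalan.

catalan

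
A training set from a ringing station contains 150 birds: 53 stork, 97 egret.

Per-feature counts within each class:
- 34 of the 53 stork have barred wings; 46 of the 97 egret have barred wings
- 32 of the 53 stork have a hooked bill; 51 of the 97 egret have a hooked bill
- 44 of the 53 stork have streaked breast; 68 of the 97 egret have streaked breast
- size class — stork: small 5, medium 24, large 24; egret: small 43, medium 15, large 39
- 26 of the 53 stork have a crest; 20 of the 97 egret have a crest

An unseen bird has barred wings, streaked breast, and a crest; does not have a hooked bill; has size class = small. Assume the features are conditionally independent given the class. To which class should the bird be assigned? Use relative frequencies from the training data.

stork: (53/150) × (34/53) × (21/53) × (44/53) × (5/53) × (26/53) ≈ 0.00345064
egret: (97/150) × (46/97) × (46/97) × (68/97) × (43/97) × (20/97) ≈ 0.00931847
Highest score → egret.

egret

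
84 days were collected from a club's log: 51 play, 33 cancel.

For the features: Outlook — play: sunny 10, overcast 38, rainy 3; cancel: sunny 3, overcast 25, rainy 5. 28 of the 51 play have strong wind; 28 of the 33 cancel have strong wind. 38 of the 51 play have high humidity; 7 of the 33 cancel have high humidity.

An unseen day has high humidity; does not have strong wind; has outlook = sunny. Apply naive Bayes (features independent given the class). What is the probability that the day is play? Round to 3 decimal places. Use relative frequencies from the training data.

0.972

play: (51/84) × (10/51) × (23/51) × (38/51) ≈ 0.0400029
cancel: (33/84) × (3/33) × (5/33) × (7/33) ≈ 0.00114784
P(play | x) = 0.0400029 / 0.04115074 ≈ 0.972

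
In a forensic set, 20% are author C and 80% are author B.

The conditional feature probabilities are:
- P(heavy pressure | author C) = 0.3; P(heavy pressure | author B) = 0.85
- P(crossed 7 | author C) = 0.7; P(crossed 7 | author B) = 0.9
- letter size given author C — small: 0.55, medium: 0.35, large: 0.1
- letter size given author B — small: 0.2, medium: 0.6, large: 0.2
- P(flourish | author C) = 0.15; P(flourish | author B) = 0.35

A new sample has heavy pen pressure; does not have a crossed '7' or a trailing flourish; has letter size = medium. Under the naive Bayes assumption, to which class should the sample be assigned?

author C: 0.2 × 0.3 × (1−0.7) × 0.35 × (1−0.15) = 0.005355
author B: 0.8 × 0.85 × (1−0.9) × 0.6 × (1−0.35) = 0.02652
Highest score → author B.

author B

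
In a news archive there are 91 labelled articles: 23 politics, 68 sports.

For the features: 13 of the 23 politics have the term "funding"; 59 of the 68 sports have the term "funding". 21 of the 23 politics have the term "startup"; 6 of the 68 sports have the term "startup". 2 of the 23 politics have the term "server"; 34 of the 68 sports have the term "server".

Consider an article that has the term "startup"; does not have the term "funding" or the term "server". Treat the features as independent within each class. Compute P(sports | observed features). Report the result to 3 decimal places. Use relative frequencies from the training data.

politics: (23/91) × (10/23) × (21/23) × (21/23) ≈ 0.0916097
sports: (68/91) × (9/68) × (6/68) × (34/68) ≈ 0.00436328
P(sports | x) = 0.00436328 / 0.09597298 ≈ 0.045

0.045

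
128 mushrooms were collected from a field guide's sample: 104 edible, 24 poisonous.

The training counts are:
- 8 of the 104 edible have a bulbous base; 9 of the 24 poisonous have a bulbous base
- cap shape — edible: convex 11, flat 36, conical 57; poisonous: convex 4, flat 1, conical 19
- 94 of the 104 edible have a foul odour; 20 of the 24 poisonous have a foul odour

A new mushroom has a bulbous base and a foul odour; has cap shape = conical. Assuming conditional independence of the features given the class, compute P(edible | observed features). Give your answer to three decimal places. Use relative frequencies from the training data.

0.400

edible: (104/128) × (8/104) × (57/104) × (94/104) ≈ 0.0309611
poisonous: (24/128) × (9/24) × (19/24) × (20/24) = 0.04638671875
P(edible | x) = 0.0309611 / 0.07734781875 ≈ 0.400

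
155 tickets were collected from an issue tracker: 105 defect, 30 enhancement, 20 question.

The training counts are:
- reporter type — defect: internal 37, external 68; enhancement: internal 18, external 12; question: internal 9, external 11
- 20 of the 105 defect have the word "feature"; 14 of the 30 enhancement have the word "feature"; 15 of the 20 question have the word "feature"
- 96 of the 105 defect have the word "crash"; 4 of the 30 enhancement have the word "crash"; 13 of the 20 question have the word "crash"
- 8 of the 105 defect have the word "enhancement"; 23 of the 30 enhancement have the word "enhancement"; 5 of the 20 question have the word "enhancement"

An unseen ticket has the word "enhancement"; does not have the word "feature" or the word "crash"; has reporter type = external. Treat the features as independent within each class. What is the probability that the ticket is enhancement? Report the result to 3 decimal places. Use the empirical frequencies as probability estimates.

defect: (105/155) × (68/105) × (85/105) × (9/105) × (8/105) ≈ 0.00231932
enhancement: (30/155) × (12/30) × (16/30) × (26/30) × (23/30) ≈ 0.0274351
question: (20/155) × (11/20) × (5/20) × (7/20) × (5/20) ≈ 0.00155242
P(enhancement | x) = 0.0274351 / 0.03130684 ≈ 0.876

0.876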